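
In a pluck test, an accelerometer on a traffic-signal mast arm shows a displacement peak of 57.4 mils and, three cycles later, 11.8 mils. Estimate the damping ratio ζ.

Logarithmic decrement δ = (1/n)·ln(x₀/x_n) = (1/3)·ln(57.4/11.8) = (1/3)·ln(4.864) = 0.5273.
ζ = δ/√(4π² + δ²) = 0.5273/√(39.48 + 0.278) = 0.5273/6.305 = 0.08363.

0.0836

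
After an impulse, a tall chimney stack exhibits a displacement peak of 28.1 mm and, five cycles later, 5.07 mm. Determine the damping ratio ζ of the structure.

Logarithmic decrement δ = (1/n)·ln(x₀/x_n) = (1/5)·ln(28.1/5.07) = (1/5)·ln(5.542) = 0.3425.
ζ = δ/√(4π² + δ²) = 0.3425/√(39.48 + 0.117) = 0.3425/6.293 = 0.05443.

0.0544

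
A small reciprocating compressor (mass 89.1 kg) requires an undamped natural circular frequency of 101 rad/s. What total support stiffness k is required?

909000 N/m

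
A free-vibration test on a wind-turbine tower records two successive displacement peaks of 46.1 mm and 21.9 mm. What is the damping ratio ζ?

0.118

Logarithmic decrement δ = (1/n)·ln(x₀/x_n) = (1/1)·ln(46.1/21.9) = (1/1)·ln(2.105) = 0.7443.
ζ = δ/√(4π² + δ²) = 0.7443/√(39.48 + 0.554) = 0.7443/6.327 = 0.1176.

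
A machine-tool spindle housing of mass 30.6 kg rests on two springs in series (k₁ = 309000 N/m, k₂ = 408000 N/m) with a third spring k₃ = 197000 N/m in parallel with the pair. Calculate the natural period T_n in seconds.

Series pair: k_s = k₁k₂/(k₁+k₂) = (309000)(408000)/(309000 + 408000) = 175800 N/m. In parallel with k₃: k_eq = 175800 + 197000 = 372800 N/m.
ω_n = √(k_eq/m) = √(372800/30.6) = √12180 = 110.4 rad/s.
T_n = 2π/ω_n = 6.283/110.4 = 0.05692 s.

0.0569 s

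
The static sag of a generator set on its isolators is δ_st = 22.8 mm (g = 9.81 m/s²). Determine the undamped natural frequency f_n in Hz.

3.30 Hz

ω_n = √(g/δ_st) = √(9.81/0.0228) = √430.3 = 20.74 rad/s.
f_n = ω_n/(2π) = 20.74/6.283 = 3.301 Hz.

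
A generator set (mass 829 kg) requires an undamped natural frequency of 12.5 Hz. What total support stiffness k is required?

5110000 N/m

ω_n = 2πf_n = 2π × 12.5 = 78.54 rad/s.
k = m·ω_n² = 829 × 78.54² = 829 × 6169 = 5114000 N/m.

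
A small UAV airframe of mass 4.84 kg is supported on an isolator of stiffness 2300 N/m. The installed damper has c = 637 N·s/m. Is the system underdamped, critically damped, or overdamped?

overdamped

c_c = 2√(k·m) = 211.0 N·s/m; ζ = c/c_c = 637/211.0 = 3.02.
Since ζ > 1 the system is overdamped.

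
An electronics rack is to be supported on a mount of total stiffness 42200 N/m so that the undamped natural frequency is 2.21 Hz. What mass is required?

219 kg

ω_n = 2πf_n = 2π × 2.21 = 13.89 rad/s.
m = k/ω_n² = 42200/13.89² = 42200/192.8 = 218.9 kg.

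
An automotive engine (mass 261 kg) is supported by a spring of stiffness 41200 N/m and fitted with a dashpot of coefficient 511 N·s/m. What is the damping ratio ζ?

ω_n = √(k/m) = √(41200/261) = 12.56 rad/s.
Critical damping c_c = 2√(k·m) = 2√(41200 × 261) = 6558 N·s/m, so ζ = c/c_c = 511/6558 = 0.07792.

0.0779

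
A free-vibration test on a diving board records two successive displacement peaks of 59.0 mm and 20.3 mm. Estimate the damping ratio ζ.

0.167

Logarithmic decrement δ = (1/n)·ln(x₀/x_n) = (1/1)·ln(59.0/20.3) = (1/1)·ln(2.906) = 1.067.
ζ = δ/√(4π² + δ²) = 1.067/√(39.48 + 1.14) = 1.067/6.373 = 0.1674.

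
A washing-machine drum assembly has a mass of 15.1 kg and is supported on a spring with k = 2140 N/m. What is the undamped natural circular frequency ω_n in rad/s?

11.9 rad/s

ω_n = √(k/m) = √(2140/15.1) = √141.7 = 11.90 rad/s.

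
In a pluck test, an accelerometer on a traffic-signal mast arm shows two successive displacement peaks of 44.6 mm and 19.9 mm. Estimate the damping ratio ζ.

0.127

Logarithmic decrement δ = (1/n)·ln(x₀/x_n) = (1/1)·ln(44.6/19.9) = (1/1)·ln(2.241) = 0.8070.
ζ = δ/√(4π² + δ²) = 0.8070/√(39.48 + 0.651) = 0.8070/6.335 = 0.1274.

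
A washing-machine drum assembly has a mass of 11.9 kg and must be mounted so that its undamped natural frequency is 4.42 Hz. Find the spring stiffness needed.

9180 N/m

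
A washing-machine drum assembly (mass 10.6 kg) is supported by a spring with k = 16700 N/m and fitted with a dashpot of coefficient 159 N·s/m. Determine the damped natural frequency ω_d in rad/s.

ω_n = √(k/m) = √(16700/10.6) = 39.69 rad/s.
Critical damping c_c = 2√(k·m) = 2√(16700 × 10.6) = 841.5 N·s/m, so ζ = c/c_c = 159/841.5 = 0.1890.
ω_d = ω_n√(1 − ζ²) = 39.69 × √(1 − 0.0357) = 38.98 rad/s.

39.0 rad/s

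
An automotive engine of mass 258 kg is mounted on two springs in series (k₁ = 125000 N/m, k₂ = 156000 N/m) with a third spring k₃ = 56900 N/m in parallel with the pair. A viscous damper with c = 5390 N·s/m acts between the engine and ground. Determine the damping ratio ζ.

0.472

Series pair: k_s = k₁k₂/(k₁+k₂) = (125000)(156000)/(125000 + 156000) = 69400 N/m. In parallel with k₃: k_eq = 69400 + 56900 = 126300 N/m.
ω_n = √(k_eq/m) = √(126300/258) = 22.12 rad/s.
Critical damping c_c = 2√(k_eq·m) = 2√(126300 × 258) = 11420 N·s/m, so ζ = c/c_c = 5390/11420 = 0.4721.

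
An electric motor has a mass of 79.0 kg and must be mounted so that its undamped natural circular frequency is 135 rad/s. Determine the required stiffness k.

k = m·ω_n² = 79.0 × 135.0² = 79.0 × 18220 = 1440000 N/m.

1440000 N/m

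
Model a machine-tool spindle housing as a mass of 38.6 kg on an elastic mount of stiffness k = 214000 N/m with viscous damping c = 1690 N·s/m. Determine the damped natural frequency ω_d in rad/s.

ω_n = √(k/m) = √(214000/38.6) = 74.46 rad/s.
Critical damping c_c = 2√(k·m) = 2√(214000 × 38.6) = 5748 N·s/m, so ζ = c/c_c = 1690/5748 = 0.2940.
ω_d = ω_n√(1 − ζ²) = 74.46 × √(1 − 0.0864) = 71.17 rad/s.

71.2 rad/s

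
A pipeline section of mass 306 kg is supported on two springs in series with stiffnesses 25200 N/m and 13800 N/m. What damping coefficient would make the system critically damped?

Series springs: 1/k_eq = 1/25200 + 1/13800 = 0.0001121, so k_eq = 8917 N/m.
c_c = 2√(k_eq·m) = 2√(8917 × 306) = 2 × 1652 = 3304 N·s/m.

3300 N·s/m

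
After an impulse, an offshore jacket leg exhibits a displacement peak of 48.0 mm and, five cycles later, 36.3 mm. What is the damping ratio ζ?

Logarithmic decrement δ = (1/n)·ln(x₀/x_n) = (1/5)·ln(48.0/36.3) = (1/5)·ln(1.322) = 0.05588.
ζ = δ/√(4π² + δ²) = 0.05588/√(39.48 + 0.00312) = 0.05588/6.283 = 0.008893.

0.00889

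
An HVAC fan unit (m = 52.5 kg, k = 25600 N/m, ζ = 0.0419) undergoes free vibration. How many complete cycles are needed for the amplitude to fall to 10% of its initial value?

Logarithmic decrement δ = 2πζ/√(1 − ζ²) = 2π × 0.04190/√(1 − 0.00176) = 0.2635.
x_n/x₀ = e^(−nδ) ≤ 0.1; take ln: n ≥ ln(1/0.1)/δ = 2.303/0.2635 = 8.739.
So 9 complete cycles are required.

9 cycles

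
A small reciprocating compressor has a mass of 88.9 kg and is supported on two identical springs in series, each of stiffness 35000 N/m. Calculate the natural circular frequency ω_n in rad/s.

Series springs: 1/k_eq = 2/35000, so k_eq = 35000/2 = 17500 N/m.
ω_n = √(k_eq/m) = √(17500/88.9) = √196.9 = 14.03 rad/s.

14.0 rad/s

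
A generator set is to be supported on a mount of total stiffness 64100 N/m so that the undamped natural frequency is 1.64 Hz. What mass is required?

604 kg

ω_n = 2πf_n = 2π × 1.64 = 10.30 rad/s.
m = k/ω_n² = 64100/10.30² = 64100/106.2 = 603.7 kg.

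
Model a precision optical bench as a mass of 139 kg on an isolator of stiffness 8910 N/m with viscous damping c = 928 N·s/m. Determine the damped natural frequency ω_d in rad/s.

7.28 rad/s

ω_n = √(k/m) = √(8910/139) = 8.006 rad/s.
Critical damping c_c = 2√(k·m) = 2√(8910 × 139) = 2226 N·s/m, so ζ = c/c_c = 928/2226 = 0.4169.
ω_d = ω_n√(1 − ζ²) = 8.006 × √(1 − 0.174) = 7.277 rad/s.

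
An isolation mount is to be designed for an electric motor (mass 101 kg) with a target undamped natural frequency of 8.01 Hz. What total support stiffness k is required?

256000 N/m

ω_n = 2πf_n = 2π × 8.01 = 50.33 rad/s.
k = m·ω_n² = 101 × 50.33² = 101 × 2533 = 255800 N/m.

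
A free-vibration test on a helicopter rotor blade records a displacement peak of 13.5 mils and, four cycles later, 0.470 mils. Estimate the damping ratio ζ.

Logarithmic decrement δ = (1/n)·ln(x₀/x_n) = (1/4)·ln(13.5/0.470) = (1/4)·ln(28.72) = 0.8394.
ζ = δ/√(4π² + δ²) = 0.8394/√(39.48 + 0.705) = 0.8394/6.339 = 0.1324.

0.132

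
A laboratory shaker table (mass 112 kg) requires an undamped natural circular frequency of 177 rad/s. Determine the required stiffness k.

3510000 N/m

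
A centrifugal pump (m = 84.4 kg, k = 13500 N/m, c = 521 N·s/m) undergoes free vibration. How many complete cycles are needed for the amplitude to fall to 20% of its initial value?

2 cycles

ζ = c/(2√(km)) = 521/(2√(13500 × 84.4)) = 521/2135 = 0.2440.
Logarithmic decrement δ = 2πζ/√(1 − ζ²) = 2π × 0.2440/√(1 − 0.0596) = 1.581.
x_n/x₀ = e^(−nδ) ≤ 0.2; take ln: n ≥ ln(1/0.2)/δ = 1.609/1.581 = 1.018.
So 2 complete cycles are required.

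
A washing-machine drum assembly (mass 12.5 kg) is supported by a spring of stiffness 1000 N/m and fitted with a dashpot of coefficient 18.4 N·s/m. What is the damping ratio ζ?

ω_n = √(k/m) = √(1000/12.5) = 8.944 rad/s.
Critical damping c_c = 2√(k·m) = 2√(1000 × 12.5) = 223.6 N·s/m, so ζ = c/c_c = 18.4/223.6 = 0.08229.

0.0823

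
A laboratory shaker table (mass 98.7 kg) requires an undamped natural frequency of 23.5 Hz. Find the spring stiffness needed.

2150000 N/m

ω_n = 2πf_n = 2π × 23.5 = 147.7 rad/s.
k = m·ω_n² = 98.7 × 147.7² = 98.7 × 21800 = 2152000 N/m.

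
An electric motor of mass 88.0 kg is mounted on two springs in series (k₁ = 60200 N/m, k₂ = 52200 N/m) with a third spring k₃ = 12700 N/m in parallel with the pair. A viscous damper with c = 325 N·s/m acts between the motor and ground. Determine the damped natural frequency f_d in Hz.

Series pair: k_s = k₁k₂/(k₁+k₂) = (60200)(52200)/(60200 + 52200) = 27960 N/m. In parallel with k₃: k_eq = 27960 + 12700 = 40660 N/m.
ω_n = √(k_eq/m) = √(40660/88.0) = 21.49 rad/s.
Critical damping c_c = 2√(k_eq·m) = 2√(40660 × 88.0) = 3783 N·s/m, so ζ = c/c_c = 325/3783 = 0.08591.
ω_d = ω_n√(1 − ζ²) = 21.49 × √(1 − 0.00738) = 21.42 rad/s.
f_d = ω_d/(2π) = 3.408 Hz.

3.41 Hz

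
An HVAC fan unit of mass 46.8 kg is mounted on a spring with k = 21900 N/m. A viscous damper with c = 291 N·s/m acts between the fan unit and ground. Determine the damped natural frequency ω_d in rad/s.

21.4 rad/s

ω_n = √(k/m) = √(21900/46.8) = 21.63 rad/s.
Critical damping c_c = 2√(k·m) = 2√(21900 × 46.8) = 2025 N·s/m, so ζ = c/c_c = 291/2025 = 0.1437.
ω_d = ω_n√(1 − ζ²) = 21.63 × √(1 − 0.0207) = 21.41 rad/s.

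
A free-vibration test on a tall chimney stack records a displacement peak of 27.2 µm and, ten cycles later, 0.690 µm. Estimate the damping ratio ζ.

Logarithmic decrement δ = (1/n)·ln(x₀/x_n) = (1/10)·ln(27.2/0.690) = (1/10)·ln(39.42) = 0.3674.
ζ = δ/√(4π² + δ²) = 0.3674/√(39.48 + 0.135) = 0.3674/6.294 = 0.05838.

0.0584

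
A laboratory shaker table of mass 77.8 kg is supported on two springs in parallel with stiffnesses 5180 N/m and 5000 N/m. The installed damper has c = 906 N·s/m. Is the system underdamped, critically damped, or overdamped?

underdamped

Parallel springs add: k_eq = 5180 + 5000 = 10180 N/m.
c_c = 2√(k_eq·m) = 1780 N·s/m; ζ = c/c_c = 906/1780 = 0.509.
Since ζ < 1 the system is underdamped.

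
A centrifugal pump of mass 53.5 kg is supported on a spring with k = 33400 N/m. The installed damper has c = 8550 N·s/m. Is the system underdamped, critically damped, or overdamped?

c_c = 2√(k·m) = 2673 N·s/m; ζ = c/c_c = 8550/2673 = 3.20.
Since ζ > 1 the system is overdamped.

overdamped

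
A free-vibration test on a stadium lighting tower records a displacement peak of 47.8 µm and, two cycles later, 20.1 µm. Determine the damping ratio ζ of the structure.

Logarithmic decrement δ = (1/n)·ln(x₀/x_n) = (1/2)·ln(47.8/20.1) = (1/2)·ln(2.378) = 0.4332.
ζ = δ/√(4π² + δ²) = 0.4332/√(39.48 + 0.188) = 0.4332/6.298 = 0.06878.

0.0688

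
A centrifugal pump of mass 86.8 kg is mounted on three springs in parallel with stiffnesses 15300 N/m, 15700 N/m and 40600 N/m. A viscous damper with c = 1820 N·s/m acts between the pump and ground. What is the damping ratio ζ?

0.365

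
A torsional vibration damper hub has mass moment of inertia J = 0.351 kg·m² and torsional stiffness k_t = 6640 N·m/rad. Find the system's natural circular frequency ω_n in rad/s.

138 rad/s

ω_n = √(k_t/J) = √(6640/0.351) = √18920 = 137.5 rad/s.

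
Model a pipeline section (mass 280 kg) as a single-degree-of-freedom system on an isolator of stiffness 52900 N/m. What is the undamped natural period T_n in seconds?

0.457 s

ω_n = √(k/m) = √(52900/280) = √188.9 = 13.75 rad/s.
T_n = 2π/ω_n = 6.283/13.75 = 0.4571 s.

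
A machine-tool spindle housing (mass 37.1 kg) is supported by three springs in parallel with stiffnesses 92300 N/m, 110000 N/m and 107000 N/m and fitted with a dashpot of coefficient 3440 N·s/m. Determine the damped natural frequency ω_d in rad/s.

78.7 rad/s

Parallel springs add: k_eq = 92300 + 110000 + 107000 = 309300 N/m.
ω_n = √(k_eq/m) = √(309300/37.1) = 91.31 rad/s.
Critical damping c_c = 2√(k_eq·m) = 2√(309300 × 37.1) = 6775 N·s/m, so ζ = c/c_c = 3440/6775 = 0.5078.
ω_d = ω_n√(1 − ζ²) = 91.31 × √(1 − 0.258) = 78.66 rad/s.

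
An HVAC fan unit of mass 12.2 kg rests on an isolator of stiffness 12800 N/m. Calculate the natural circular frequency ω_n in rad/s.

ω_n = √(k/m) = √(12800/12.2) = √1049 = 32.39 rad/s.

32.4 rad/s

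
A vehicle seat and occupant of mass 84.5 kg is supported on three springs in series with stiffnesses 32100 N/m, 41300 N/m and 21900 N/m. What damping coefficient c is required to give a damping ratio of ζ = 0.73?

Series springs: 1/k_eq = 1/32100 + 1/41300 + 1/21900 = 0.0001010, so k_eq = 9898 N/m.
c_c = 2√(k_eq·m) = 2√(9898 × 84.5) = 1829 N·s/m.
c = ζ·c_c = 0.73 × 1829 = 1335 N·s/m.

1340 N·s/m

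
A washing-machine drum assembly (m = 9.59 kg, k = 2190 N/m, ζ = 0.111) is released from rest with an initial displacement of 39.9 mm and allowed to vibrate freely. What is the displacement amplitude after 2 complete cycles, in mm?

9.80 mm

Logarithmic decrement δ = 2πζ/√(1 − ζ²) = 2π × 0.1110/√(1 − 0.0123) = 0.7018.
After n cycles, x_n/x₀ = e^(−nδ), so x_2 = 39.9 × e^(−2 × 0.7018) = 39.9 × 0.2457 = 9.804 mm.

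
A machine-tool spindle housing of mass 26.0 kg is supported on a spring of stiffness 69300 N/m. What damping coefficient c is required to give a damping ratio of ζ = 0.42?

c_c = 2√(k·m) = 2√(69300 × 26.0) = 2685 N·s/m.
c = ζ·c_c = 0.42 × 2685 = 1128 N·s/m.

1130 N·s/m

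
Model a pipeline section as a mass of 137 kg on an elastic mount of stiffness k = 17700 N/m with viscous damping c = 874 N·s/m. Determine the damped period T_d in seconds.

0.576 s

ω_n = √(k/m) = √(17700/137) = 11.37 rad/s.
Critical damping c_c = 2√(k·m) = 2√(17700 × 137) = 3114 N·s/m, so ζ = c/c_c = 874/3114 = 0.2806.
ω_d = ω_n√(1 − ζ²) = 11.37 × √(1 − 0.0788) = 10.91 rad/s.
T_d = 2π/ω_d = 0.5759 s.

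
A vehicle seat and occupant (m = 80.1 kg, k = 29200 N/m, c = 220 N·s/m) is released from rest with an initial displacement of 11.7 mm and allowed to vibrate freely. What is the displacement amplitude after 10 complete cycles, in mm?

ζ = c/(2√(km)) = 220/(2√(29200 × 80.1)) = 220/3059 = 0.07193.
Logarithmic decrement δ = 2πζ/√(1 − ζ²) = 2π × 0.07193/√(1 − 0.00517) = 0.4531.
After n cycles, x_n/x₀ = e^(−nδ), so x_10 = 11.7 × e^(−10 × 0.4531) = 11.7 × 0.01077 = 0.1260 mm.

0.126 mm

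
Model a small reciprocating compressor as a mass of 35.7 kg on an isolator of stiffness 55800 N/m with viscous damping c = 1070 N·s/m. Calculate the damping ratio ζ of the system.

0.379

ω_n = √(k/m) = √(55800/35.7) = 39.54 rad/s.
Critical damping c_c = 2√(k·m) = 2√(55800 × 35.7) = 2823 N·s/m, so ζ = c/c_c = 1070/2823 = 0.3791.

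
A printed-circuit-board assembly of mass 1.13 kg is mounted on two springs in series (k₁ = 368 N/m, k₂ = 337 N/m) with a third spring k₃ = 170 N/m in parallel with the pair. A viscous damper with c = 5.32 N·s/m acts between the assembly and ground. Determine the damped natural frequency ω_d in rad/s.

17.3 rad/s

Series pair: k_s = k₁k₂/(k₁+k₂) = (368)(337)/(368 + 337) = 175.9 N/m. In parallel with k₃: k_eq = 175.9 + 170 = 345.9 N/m.
ω_n = √(k_eq/m) = √(345.9/1.13) = 17.50 rad/s.
Critical damping c_c = 2√(k_eq·m) = 2√(345.9 × 1.13) = 39.54 N·s/m, so ζ = c/c_c = 5.32/39.54 = 0.1345.
ω_d = ω_n√(1 − ζ²) = 17.50 × √(1 − 0.0181) = 17.34 rad/s.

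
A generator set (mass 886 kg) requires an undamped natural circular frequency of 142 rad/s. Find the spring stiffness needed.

k = m·ω_n² = 886 × 142.0² = 886 × 20160 = 17870000 N/m.

17900000 N/m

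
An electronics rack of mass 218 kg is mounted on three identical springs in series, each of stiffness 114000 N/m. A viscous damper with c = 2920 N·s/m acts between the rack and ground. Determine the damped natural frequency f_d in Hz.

Series springs: 1/k_eq = 3/114000, so k_eq = 114000/3 = 38000 N/m.
ω_n = √(k_eq/m) = √(38000/218) = 13.20 rad/s.
Critical damping c_c = 2√(k_eq·m) = 2√(38000 × 218) = 5756 N·s/m, so ζ = c/c_c = 2920/5756 = 0.5073.
ω_d = ω_n√(1 − ζ²) = 13.20 × √(1 − 0.257) = 11.38 rad/s.
f_d = ω_d/(2π) = 1.811 Hz.

1.81 Hz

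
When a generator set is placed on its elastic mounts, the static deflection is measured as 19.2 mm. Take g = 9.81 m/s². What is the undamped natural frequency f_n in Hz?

ω_n = √(g/δ_st) = √(9.81/0.0192) = √510.9 = 22.60 rad/s.
f_n = ω_n/(2π) = 22.60/6.283 = 3.598 Hz.

3.60 Hz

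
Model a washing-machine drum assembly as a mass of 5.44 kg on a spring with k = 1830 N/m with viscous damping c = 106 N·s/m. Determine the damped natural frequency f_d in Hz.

ω_n = √(k/m) = √(1830/5.44) = 18.34 rad/s.
Critical damping c_c = 2√(k·m) = 2√(1830 × 5.44) = 199.6 N·s/m, so ζ = c/c_c = 106/199.6 = 0.5312.
ω_d = ω_n√(1 − ζ²) = 18.34 × √(1 − 0.282) = 15.54 rad/s.
f_d = ω_d/(2π) = 2.473 Hz.

2.47 Hz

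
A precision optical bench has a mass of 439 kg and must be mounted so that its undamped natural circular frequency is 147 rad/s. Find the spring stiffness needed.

9490000 N/m

k = m·ω_n² = 439 × 147.0² = 439 × 21610 = 9486000 N/m.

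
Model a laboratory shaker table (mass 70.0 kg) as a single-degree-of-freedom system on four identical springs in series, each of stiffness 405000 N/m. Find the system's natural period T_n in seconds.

Series springs: 1/k_eq = 4/405000, so k_eq = 405000/4 = 101200 N/m.
ω_n = √(k_eq/m) = √(101200/70.0) = √1446 = 38.03 rad/s.
T_n = 2π/ω_n = 6.283/38.03 = 0.1652 s.

0.165 s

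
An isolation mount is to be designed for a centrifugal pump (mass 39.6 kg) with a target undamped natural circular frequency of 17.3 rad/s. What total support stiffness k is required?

11900 N/m

k = m·ω_n² = 39.6 × 17.30² = 39.6 × 299.3 = 11850 N/m.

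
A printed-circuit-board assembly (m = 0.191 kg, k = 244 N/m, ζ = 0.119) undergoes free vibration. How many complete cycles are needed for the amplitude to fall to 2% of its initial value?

6 cycles

Logarithmic decrement δ = 2πζ/√(1 − ζ²) = 2π × 0.1190/√(1 − 0.0142) = 0.7531.
x_n/x₀ = e^(−nδ) ≤ 0.02; take ln: n ≥ ln(1/0.02)/δ = 3.912/0.7531 = 5.195.
So 6 complete cycles are required.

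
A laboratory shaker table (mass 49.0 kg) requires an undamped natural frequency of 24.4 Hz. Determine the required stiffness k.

1150000 N/m

ω_n = 2πf_n = 2π × 24.4 = 153.3 rad/s.
k = m·ω_n² = 49.0 × 153.3² = 49.0 × 23500 = 1152000 N/m.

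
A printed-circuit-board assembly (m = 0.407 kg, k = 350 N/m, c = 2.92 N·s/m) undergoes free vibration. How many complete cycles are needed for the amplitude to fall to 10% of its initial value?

3 cycles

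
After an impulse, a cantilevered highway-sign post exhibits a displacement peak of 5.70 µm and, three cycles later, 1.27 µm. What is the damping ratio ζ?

Logarithmic decrement δ = (1/n)·ln(x₀/x_n) = (1/3)·ln(5.70/1.27) = (1/3)·ln(4.488) = 0.5005.
ζ = δ/√(4π² + δ²) = 0.5005/√(39.48 + 0.250) = 0.5005/6.303 = 0.07940.

0.0794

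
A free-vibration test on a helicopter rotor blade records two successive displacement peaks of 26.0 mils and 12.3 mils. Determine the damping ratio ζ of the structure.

0.118

Logarithmic decrement δ = (1/n)·ln(x₀/x_n) = (1/1)·ln(26.0/12.3) = (1/1)·ln(2.114) = 0.7485.
ζ = δ/√(4π² + δ²) = 0.7485/√(39.48 + 0.560) = 0.7485/6.328 = 0.1183.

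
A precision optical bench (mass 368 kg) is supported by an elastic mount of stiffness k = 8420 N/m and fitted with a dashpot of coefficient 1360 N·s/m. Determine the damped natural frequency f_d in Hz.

0.702 Hz

ω_n = √(k/m) = √(8420/368) = 4.783 rad/s.
Critical damping c_c = 2√(k·m) = 2√(8420 × 368) = 3521 N·s/m, so ζ = c/c_c = 1360/3521 = 0.3863.
ω_d = ω_n√(1 − ζ²) = 4.783 × √(1 − 0.149) = 4.412 rad/s.
f_d = ω_d/(2π) = 0.7022 Hz.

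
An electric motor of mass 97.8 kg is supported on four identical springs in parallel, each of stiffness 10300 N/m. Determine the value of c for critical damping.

Parallel springs add: k_eq = 4 × 10300 = 41200 N/m.
c_c = 2√(k_eq·m) = 2√(41200 × 97.8) = 2 × 2007 = 4015 N·s/m.

4010 N·s/m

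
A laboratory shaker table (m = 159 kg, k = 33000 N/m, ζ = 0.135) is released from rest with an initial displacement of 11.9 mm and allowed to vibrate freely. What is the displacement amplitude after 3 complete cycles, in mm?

0.912 mm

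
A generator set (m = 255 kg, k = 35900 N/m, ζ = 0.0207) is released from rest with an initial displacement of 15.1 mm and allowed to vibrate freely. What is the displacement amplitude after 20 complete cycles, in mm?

Logarithmic decrement δ = 2πζ/√(1 − ζ²) = 2π × 0.02070/√(1 − 0.000428) = 0.1301.
After n cycles, x_n/x₀ = e^(−nδ), so x_20 = 15.1 × e^(−20 × 0.1301) = 15.1 × 0.07414 = 1.120 mm.

1.12 mm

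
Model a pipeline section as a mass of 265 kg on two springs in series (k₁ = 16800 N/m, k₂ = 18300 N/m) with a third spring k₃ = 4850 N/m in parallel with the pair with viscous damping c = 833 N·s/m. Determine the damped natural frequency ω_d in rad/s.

6.99 rad/s

Series pair: k_s = k₁k₂/(k₁+k₂) = (16800)(18300)/(16800 + 18300) = 8759 N/m. In parallel with k₃: k_eq = 8759 + 4850 = 13610 N/m.
ω_n = √(k_eq/m) = √(13610/265) = 7.166 rad/s.
Critical damping c_c = 2√(k_eq·m) = 2√(13610 × 265) = 3798 N·s/m, so ζ = c/c_c = 833/3798 = 0.2193.
ω_d = ω_n√(1 − ζ²) = 7.166 × √(1 − 0.0481) = 6.992 rad/s.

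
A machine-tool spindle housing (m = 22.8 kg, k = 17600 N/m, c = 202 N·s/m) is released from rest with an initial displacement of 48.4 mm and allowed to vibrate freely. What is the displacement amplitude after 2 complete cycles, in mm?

ζ = c/(2√(km)) = 202/(2√(17600 × 22.8)) = 202/1267 = 0.1594.
Logarithmic decrement δ = 2πζ/√(1 − ζ²) = 2π × 0.1594/√(1 − 0.0254) = 1.015.
After n cycles, x_n/x₀ = e^(−nδ), so x_2 = 48.4 × e^(−2 × 1.015) = 48.4 × 0.1314 = 6.360 mm.

6.36 mm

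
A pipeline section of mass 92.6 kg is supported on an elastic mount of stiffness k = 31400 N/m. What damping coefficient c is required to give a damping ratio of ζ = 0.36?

1230 N·s/m

c_c = 2√(k·m) = 2√(31400 × 92.6) = 3410 N·s/m.
c = ζ·c_c = 0.36 × 3410 = 1228 N·s/m.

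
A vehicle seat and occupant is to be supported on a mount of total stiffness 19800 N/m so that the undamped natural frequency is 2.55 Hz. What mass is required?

77.1 kg

ω_n = 2πf_n = 2π × 2.55 = 16.02 rad/s.
m = k/ω_n² = 19800/16.02² = 19800/256.7 = 77.13 kg.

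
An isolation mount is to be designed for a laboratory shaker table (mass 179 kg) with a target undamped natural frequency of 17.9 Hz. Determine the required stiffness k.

ω_n = 2πf_n = 2π × 17.9 = 112.5 rad/s.
k = m·ω_n² = 179 × 112.5² = 179 × 12650 = 2264000 N/m.

2260000 N/m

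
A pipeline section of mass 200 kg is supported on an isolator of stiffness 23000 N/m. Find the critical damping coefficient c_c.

4290 N·s/m

c_c = 2√(k·m) = 2√(23000 × 200) = 2 × 2145 = 4290 N·s/m.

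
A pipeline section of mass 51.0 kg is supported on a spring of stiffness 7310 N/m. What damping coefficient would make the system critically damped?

c_c = 2√(k·m) = 2√(7310 × 51.0) = 2 × 610.6 = 1221 N·s/m.

1220 N·s/m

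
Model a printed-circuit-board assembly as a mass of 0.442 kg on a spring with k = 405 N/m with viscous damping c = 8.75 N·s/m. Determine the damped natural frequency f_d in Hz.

4.55 Hz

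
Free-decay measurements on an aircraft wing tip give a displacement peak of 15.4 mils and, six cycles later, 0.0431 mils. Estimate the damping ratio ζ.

Logarithmic decrement δ = (1/n)·ln(x₀/x_n) = (1/6)·ln(15.4/0.0431) = (1/6)·ln(357.3) = 0.9798.
ζ = δ/√(4π² + δ²) = 0.9798/√(39.48 + 0.960) = 0.9798/6.359 = 0.1541.

0.154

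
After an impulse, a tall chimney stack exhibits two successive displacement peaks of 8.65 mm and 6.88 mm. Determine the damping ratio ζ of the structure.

0.0364

Logarithmic decrement δ = (1/n)·ln(x₀/x_n) = (1/1)·ln(8.65/6.88) = (1/1)·ln(1.257) = 0.2289.
ζ = δ/√(4π² + δ²) = 0.2289/√(39.48 + 0.0524) = 0.2289/6.287 = 0.03641.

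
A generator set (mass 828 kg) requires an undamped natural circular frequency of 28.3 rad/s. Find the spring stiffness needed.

663000 N/m

k = m·ω_n² = 828 × 28.30² = 828 × 800.9 = 663100 N/m.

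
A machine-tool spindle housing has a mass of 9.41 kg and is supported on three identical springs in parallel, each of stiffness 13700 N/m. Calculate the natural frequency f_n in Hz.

10.5 Hz

Parallel springs add: k_eq = 3 × 13700 = 41100 N/m.
ω_n = √(k_eq/m) = √(41100/9.41) = √4368 = 66.09 rad/s.
f_n = ω_n/(2π) = 66.09/6.283 = 10.52 Hz.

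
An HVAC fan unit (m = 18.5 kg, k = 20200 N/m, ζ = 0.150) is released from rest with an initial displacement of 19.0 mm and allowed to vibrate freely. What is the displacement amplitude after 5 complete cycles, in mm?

0.162 mm

Logarithmic decrement δ = 2πζ/√(1 − ζ²) = 2π × 0.1500/√(1 − 0.0225) = 0.9533.
After n cycles, x_n/x₀ = e^(−nδ), so x_5 = 19.0 × e^(−5 × 0.9533) = 19.0 × 0.008512 = 0.1617 mm.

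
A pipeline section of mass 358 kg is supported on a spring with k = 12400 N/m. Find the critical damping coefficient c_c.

c_c = 2√(k·m) = 2√(12400 × 358) = 2 × 2107 = 4214 N·s/m.

4210 N·s/m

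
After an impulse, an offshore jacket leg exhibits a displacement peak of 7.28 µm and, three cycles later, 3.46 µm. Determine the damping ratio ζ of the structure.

0.0394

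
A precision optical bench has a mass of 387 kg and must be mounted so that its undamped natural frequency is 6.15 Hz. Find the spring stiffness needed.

578000 N/m

ω_n = 2πf_n = 2π × 6.15 = 38.64 rad/s.
k = m·ω_n² = 387 × 38.64² = 387 × 1493 = 577900 N/m.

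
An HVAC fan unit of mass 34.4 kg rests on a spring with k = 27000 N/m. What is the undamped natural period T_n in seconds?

ω_n = √(k/m) = √(27000/34.4) = √784.9 = 28.02 rad/s.
T_n = 2π/ω_n = 6.283/28.02 = 0.2243 s.

0.224 s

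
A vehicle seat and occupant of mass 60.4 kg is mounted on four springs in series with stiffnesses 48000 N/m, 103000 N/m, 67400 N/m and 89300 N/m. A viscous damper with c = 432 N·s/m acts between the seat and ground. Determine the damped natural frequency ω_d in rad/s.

Series springs: 1/k_eq = 1/48000 + 1/103000 + 1/67400 + 1/89300 = 5.658×10^-5, so k_eq = 17680 N/m.
ω_n = √(k_eq/m) = √(17680/60.4) = 17.11 rad/s.
Critical damping c_c = 2√(k_eq·m) = 2√(17680 × 60.4) = 2066 N·s/m, so ζ = c/c_c = 432/2066 = 0.2091.
ω_d = ω_n√(1 − ζ²) = 17.11 × √(1 − 0.0437) = 16.73 rad/s.

16.7 rad/s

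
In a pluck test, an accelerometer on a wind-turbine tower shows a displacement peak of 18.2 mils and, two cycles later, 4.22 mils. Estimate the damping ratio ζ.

Logarithmic decrement δ = (1/n)·ln(x₀/x_n) = (1/2)·ln(18.2/4.22) = (1/2)·ln(4.313) = 0.7308.
ζ = δ/√(4π² + δ²) = 0.7308/√(39.48 + 0.534) = 0.7308/6.326 = 0.1155.

0.116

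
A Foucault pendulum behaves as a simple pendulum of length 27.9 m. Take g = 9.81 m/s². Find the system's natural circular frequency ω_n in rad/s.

0.593 rad/s

For a simple pendulum ω_n = √(g/L) = √(9.81/27.9) = √0.3516 = 0.5930 rad/s.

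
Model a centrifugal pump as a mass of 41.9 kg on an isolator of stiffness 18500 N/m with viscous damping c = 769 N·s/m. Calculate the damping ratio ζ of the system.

0.437

ω_n = √(k/m) = √(18500/41.9) = 21.01 rad/s.
Critical damping c_c = 2√(k·m) = 2√(18500 × 41.9) = 1761 N·s/m, so ζ = c/c_c = 769/1761 = 0.4367.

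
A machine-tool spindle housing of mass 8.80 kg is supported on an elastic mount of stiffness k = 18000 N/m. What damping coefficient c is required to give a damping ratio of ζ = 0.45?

c_c = 2√(k·m) = 2√(18000 × 8.80) = 796.0 N·s/m.
c = ζ·c_c = 0.45 × 796.0 = 358.2 N·s/m.

358 N·s/m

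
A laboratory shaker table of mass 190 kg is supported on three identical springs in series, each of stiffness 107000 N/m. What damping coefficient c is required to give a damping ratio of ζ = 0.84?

Series springs: 1/k_eq = 3/107000, so k_eq = 107000/3 = 35670 N/m.
c_c = 2√(k_eq·m) = 2√(35670 × 190) = 5206 N·s/m.
c = ζ·c_c = 0.84 × 5206 = 4373 N·s/m.

4370 N·s/m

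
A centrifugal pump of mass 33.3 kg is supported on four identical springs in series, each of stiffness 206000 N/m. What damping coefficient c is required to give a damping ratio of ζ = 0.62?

Series springs: 1/k_eq = 4/206000, so k_eq = 206000/4 = 51500 N/m.
c_c = 2√(k_eq·m) = 2√(51500 × 33.3) = 2619 N·s/m.
c = ζ·c_c = 0.62 × 2619 = 1624 N·s/m.

1620 N·s/m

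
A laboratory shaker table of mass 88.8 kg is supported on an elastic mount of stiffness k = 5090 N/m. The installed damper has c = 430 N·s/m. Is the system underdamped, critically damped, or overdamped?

underdamped

c_c = 2√(k·m) = 1345 N·s/m; ζ = c/c_c = 430/1345 = 0.320.
Since ζ < 1 the system is underdamped.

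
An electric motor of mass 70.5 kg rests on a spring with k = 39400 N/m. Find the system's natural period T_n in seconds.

0.266 s

ω_n = √(k/m) = √(39400/70.5) = √558.9 = 23.64 rad/s.
T_n = 2π/ω_n = 6.283/23.64 = 0.2658 s.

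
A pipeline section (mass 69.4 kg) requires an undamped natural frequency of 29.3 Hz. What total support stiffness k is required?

ω_n = 2πf_n = 2π × 29.3 = 184.1 rad/s.
k = m·ω_n² = 69.4 × 184.1² = 69.4 × 33890 = 2352000 N/m.

2350000 N/m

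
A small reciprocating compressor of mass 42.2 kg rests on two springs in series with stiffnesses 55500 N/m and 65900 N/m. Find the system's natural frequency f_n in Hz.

Series springs: 1/k_eq = 1/55500 + 1/65900 = 3.319×10^-5, so k_eq = 30130 N/m.
ω_n = √(k_eq/m) = √(30130/42.2) = √713.9 = 26.72 rad/s.
f_n = ω_n/(2π) = 26.72/6.283 = 4.252 Hz.

4.25 Hz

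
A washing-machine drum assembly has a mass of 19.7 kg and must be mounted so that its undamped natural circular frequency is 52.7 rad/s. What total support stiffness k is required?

54700 N/m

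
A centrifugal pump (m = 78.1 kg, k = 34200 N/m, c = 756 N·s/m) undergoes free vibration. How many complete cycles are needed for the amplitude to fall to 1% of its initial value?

ζ = c/(2√(km)) = 756/(2√(34200 × 78.1)) = 756/3269 = 0.2313.
Logarithmic decrement δ = 2πζ/√(1 − ζ²) = 2π × 0.2313/√(1 − 0.0535) = 1.494.
x_n/x₀ = e^(−nδ) ≤ 0.01; take ln: n ≥ ln(1/0.01)/δ = 4.605/1.494 = 3.083.
So 4 complete cycles are required.

4 cycles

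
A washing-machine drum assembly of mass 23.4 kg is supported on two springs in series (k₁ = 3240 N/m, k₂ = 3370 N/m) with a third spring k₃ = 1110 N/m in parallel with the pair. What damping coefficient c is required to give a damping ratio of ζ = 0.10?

50.8 N·s/m

Series pair: k_s = k₁k₂/(k₁+k₂) = (3240)(3370)/(3240 + 3370) = 1652 N/m. In parallel with k₃: k_eq = 1652 + 1110 = 2762 N/m.
c_c = 2√(k_eq·m) = 2√(2762 × 23.4) = 508.4 N·s/m.
c = ζ·c_c = 0.10 × 508.4 = 50.84 N·s/m.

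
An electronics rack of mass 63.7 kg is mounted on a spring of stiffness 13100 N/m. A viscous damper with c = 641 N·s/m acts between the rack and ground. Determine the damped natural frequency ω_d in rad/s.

ω_n = √(k/m) = √(13100/63.7) = 14.34 rad/s.
Critical damping c_c = 2√(k·m) = 2√(13100 × 63.7) = 1827 N·s/m, so ζ = c/c_c = 641/1827 = 0.3509.
ω_d = ω_n√(1 − ζ²) = 14.34 × √(1 − 0.123) = 13.43 rad/s.

13.4 rad/s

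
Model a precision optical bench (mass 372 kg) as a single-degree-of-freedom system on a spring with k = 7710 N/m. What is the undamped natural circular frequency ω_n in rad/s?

4.55 rad/s

ω_n = √(k/m) = √(7710/372) = √20.73 = 4.553 rad/s.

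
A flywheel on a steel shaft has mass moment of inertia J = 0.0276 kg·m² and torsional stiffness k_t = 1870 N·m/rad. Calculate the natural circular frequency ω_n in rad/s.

260 rad/s

ω_n = √(k_t/J) = √(1870/0.0276) = √67750 = 260.3 rad/s.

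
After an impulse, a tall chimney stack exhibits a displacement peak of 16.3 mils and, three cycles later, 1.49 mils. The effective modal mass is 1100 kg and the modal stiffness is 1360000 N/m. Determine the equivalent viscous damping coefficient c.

9740 N·s/m

Logarithmic decrement δ = (1/n)·ln(x₀/x_n) = (1/3)·ln(16.3/1.49) = (1/3)·ln(10.94) = 0.7975.
ζ = δ/√(4π² + δ²) = 0.7975/√(39.48 + 0.636) = 0.7975/6.334 = 0.1259.
c = ζ · 2√(km) = 0.1259 × 2√(1360000 × 1100) = 0.1259 × 77360 = 9740 N·s/m.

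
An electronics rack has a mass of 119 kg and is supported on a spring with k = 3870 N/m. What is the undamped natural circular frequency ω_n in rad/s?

5.70 rad/s

ω_n = √(k/m) = √(3870/119) = √32.52 = 5.703 rad/s.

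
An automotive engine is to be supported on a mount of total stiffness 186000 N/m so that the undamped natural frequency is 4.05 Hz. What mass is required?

ω_n = 2πf_n = 2π × 4.05 = 25.45 rad/s.
m = k/ω_n² = 186000/25.45² = 186000/647.5 = 287.2 kg.

287 kg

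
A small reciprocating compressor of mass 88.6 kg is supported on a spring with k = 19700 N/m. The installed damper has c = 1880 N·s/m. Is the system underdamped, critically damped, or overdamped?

c_c = 2√(k·m) = 2642 N·s/m; ζ = c/c_c = 1880/2642 = 0.712.
Since ζ < 1 the system is underdamped.

underdamped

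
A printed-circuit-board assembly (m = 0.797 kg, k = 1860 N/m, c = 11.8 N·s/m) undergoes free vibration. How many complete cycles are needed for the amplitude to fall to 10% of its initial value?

ζ = c/(2√(km)) = 11.8/(2√(1860 × 0.797)) = 11.8/77.00 = 0.1532.
Logarithmic decrement δ = 2πζ/√(1 − ζ²) = 2π × 0.1532/√(1 − 0.0235) = 0.9743.
x_n/x₀ = e^(−nδ) ≤ 0.1; take ln: n ≥ ln(1/0.1)/δ = 2.303/0.9743 = 2.363.
So 3 complete cycles are required.

3 cycles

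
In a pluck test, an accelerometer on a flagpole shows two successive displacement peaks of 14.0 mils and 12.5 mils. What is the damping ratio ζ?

Logarithmic decrement δ = (1/n)·ln(x₀/x_n) = (1/1)·ln(14.0/12.5) = (1/1)·ln(1.120) = 0.1133.
ζ = δ/√(4π² + δ²) = 0.1133/√(39.48 + 0.0128) = 0.1133/6.284 = 0.01803.

0.0180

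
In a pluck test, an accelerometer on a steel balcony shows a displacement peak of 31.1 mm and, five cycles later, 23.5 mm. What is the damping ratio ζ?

0.00892

Logarithmic decrement δ = (1/n)·ln(x₀/x_n) = (1/5)·ln(31.1/23.5) = (1/5)·ln(1.323) = 0.05604.
ζ = δ/√(4π² + δ²) = 0.05604/√(39.48 + 0.00314) = 0.05604/6.283 = 0.008919.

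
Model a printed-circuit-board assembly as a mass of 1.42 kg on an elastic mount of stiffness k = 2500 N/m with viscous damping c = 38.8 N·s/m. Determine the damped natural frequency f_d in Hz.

ω_n = √(k/m) = √(2500/1.42) = 41.96 rad/s.
Critical damping c_c = 2√(k·m) = 2√(2500 × 1.42) = 119.2 N·s/m, so ζ = c/c_c = 38.8/119.2 = 0.3256.
ω_d = ω_n√(1 − ζ²) = 41.96 × √(1 − 0.106) = 39.67 rad/s.
f_d = ω_d/(2π) = 6.314 Hz.

6.31 Hz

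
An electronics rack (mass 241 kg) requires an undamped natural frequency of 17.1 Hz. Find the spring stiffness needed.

2780000 N/m

ω_n = 2πf_n = 2π × 17.1 = 107.4 rad/s.
k = m·ω_n² = 241 × 107.4² = 241 × 11540 = 2782000 N/m.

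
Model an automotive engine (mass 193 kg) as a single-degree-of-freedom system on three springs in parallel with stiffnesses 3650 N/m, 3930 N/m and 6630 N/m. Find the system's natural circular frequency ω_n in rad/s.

8.58 rad/s

Parallel springs add: k_eq = 3650 + 3930 + 6630 = 14210 N/m.
ω_n = √(k_eq/m) = √(14210/193) = √73.63 = 8.581 rad/s.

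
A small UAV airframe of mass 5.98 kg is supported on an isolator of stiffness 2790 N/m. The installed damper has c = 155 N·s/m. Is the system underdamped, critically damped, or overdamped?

c_c = 2√(k·m) = 258.3 N·s/m; ζ = c/c_c = 155/258.3 = 0.600.
Since ζ < 1 the system is underdamped.

underdamped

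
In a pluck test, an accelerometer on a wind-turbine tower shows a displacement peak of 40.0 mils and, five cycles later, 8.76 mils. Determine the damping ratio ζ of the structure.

0.0483

Logarithmic decrement δ = (1/n)·ln(x₀/x_n) = (1/5)·ln(40.0/8.76) = (1/5)·ln(4.566) = 0.3037.
ζ = δ/√(4π² + δ²) = 0.3037/√(39.48 + 0.0923) = 0.3037/6.291 = 0.04828.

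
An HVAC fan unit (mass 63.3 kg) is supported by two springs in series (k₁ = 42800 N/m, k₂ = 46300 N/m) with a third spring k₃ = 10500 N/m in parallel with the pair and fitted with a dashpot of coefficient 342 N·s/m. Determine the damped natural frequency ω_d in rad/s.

22.6 rad/s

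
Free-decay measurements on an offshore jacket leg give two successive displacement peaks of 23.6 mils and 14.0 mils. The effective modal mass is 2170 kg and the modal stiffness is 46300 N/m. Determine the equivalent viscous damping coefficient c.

Logarithmic decrement δ = (1/n)·ln(x₀/x_n) = (1/1)·ln(23.6/14.0) = (1/1)·ln(1.686) = 0.5222.
ζ = δ/√(4π² + δ²) = 0.5222/√(39.48 + 0.273) = 0.5222/6.305 = 0.08282.
c = ζ · 2√(km) = 0.08282 × 2√(46300 × 2170) = 0.08282 × 20050 = 1660 N·s/m.

1660 N·s/m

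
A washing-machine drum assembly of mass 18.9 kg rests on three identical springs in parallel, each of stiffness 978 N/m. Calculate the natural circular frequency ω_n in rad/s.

Parallel springs add: k_eq = 3 × 978 = 2934 N/m.
ω_n = √(k_eq/m) = √(2934/18.9) = √155.2 = 12.46 rad/s.

12.5 rad/s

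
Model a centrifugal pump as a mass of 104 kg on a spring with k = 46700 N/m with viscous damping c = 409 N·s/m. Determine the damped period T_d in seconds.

0.298 s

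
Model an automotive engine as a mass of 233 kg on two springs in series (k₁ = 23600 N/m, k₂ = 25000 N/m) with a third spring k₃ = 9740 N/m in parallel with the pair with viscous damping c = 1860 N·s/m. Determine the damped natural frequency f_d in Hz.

1.41 Hz

Series pair: k_s = k₁k₂/(k₁+k₂) = (23600)(25000)/(23600 + 25000) = 12140 N/m. In parallel with k₃: k_eq = 12140 + 9740 = 21880 N/m.
ω_n = √(k_eq/m) = √(21880/233) = 9.690 rad/s.
Critical damping c_c = 2√(k_eq·m) = 2√(21880 × 233) = 4516 N·s/m, so ζ = c/c_c = 1860/4516 = 0.4119.
ω_d = ω_n√(1 − ζ²) = 9.690 × √(1 − 0.170) = 8.830 rad/s.
f_d = ω_d/(2π) = 1.405 Hz.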